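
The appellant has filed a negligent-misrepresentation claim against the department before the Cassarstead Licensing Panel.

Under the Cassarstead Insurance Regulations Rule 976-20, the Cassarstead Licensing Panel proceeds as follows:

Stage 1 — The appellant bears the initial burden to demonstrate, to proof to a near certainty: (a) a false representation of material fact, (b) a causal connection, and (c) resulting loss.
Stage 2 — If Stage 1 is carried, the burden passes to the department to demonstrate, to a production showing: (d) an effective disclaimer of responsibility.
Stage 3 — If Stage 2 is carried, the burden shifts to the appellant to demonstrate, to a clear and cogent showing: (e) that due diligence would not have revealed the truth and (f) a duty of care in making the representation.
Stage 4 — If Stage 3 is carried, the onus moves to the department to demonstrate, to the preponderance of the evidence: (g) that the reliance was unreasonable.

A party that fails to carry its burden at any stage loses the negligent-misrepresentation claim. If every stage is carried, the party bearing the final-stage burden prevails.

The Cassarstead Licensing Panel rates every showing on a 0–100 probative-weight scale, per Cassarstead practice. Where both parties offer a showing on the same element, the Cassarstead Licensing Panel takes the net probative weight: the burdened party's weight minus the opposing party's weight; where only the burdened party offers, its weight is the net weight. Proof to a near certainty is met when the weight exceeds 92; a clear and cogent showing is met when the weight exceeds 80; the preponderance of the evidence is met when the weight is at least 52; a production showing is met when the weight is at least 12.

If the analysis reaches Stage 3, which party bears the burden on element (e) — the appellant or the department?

Stage 3's rule assigns the burden to the appellant (to a clear and cogent showing).

appellant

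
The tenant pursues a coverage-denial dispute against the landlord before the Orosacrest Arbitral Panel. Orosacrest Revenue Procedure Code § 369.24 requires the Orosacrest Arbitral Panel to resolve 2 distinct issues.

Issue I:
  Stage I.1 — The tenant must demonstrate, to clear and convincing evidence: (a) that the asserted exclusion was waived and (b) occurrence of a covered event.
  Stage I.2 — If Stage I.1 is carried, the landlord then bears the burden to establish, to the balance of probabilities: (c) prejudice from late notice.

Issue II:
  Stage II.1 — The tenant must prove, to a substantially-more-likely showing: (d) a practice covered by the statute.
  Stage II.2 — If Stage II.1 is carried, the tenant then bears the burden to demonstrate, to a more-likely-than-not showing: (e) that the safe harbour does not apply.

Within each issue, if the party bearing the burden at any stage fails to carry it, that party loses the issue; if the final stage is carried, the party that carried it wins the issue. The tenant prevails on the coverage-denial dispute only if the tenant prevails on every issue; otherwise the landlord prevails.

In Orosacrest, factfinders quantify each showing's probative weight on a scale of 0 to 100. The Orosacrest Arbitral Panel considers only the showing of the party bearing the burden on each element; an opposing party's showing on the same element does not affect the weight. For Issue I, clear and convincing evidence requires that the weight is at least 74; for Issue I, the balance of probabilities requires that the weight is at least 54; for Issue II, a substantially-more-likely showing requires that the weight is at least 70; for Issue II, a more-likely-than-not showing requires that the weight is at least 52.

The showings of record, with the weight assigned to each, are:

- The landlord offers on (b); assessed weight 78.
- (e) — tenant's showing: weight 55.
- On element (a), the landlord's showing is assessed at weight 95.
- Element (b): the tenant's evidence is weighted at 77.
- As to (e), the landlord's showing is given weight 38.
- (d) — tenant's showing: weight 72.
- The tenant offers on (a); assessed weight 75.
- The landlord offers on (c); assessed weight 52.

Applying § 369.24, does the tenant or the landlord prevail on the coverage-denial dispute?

— Issue I —
At Stage I.1 the tenant must meet clear and convincing evidence (weight is at least 74): on (a) the weight is 75 (the landlord's 95 is given no effect), which does reach 74, so (a) meets the standard; on (b) the weight is 77 (the landlord's 78 is given no effect), ≥ 74, so (b) meets the standard.
  All elements met. The burden passes to the landlord.
At Stage I.2 the landlord must meet the balance of probabilities (weight is at least 54): on (c) the weight is 52, which does not reach 54, so (c) does not meet the standard.
  The landlord does not carry Stage I.2.
The analysis ends at Stage I.2; the tenant prevails on this issue.
— Issue II —
At Stage II.1 the tenant must meet a substantially-more-likely showing (weight is at least 70): on (d) the weight is 72, ≥ 70, so (d) meets the standard.
  All elements met. The tenant retains the burden for Stage II.2.
At Stage II.2 the tenant must meet a more-likely-than-not showing (weight is at least 52): on (e) the weight is 55 (the landlord's 38 is given no effect), which does reach 52, so (e) meets the standard.
  Stage II.2 carried; the final stage is satisfied.
All stages carried — the tenant prevails on this issue.
Per-issue: Issue I → tenant; Issue II → tenant. The tenant must prevail on every issue; overall, the tenant prevails.

tenant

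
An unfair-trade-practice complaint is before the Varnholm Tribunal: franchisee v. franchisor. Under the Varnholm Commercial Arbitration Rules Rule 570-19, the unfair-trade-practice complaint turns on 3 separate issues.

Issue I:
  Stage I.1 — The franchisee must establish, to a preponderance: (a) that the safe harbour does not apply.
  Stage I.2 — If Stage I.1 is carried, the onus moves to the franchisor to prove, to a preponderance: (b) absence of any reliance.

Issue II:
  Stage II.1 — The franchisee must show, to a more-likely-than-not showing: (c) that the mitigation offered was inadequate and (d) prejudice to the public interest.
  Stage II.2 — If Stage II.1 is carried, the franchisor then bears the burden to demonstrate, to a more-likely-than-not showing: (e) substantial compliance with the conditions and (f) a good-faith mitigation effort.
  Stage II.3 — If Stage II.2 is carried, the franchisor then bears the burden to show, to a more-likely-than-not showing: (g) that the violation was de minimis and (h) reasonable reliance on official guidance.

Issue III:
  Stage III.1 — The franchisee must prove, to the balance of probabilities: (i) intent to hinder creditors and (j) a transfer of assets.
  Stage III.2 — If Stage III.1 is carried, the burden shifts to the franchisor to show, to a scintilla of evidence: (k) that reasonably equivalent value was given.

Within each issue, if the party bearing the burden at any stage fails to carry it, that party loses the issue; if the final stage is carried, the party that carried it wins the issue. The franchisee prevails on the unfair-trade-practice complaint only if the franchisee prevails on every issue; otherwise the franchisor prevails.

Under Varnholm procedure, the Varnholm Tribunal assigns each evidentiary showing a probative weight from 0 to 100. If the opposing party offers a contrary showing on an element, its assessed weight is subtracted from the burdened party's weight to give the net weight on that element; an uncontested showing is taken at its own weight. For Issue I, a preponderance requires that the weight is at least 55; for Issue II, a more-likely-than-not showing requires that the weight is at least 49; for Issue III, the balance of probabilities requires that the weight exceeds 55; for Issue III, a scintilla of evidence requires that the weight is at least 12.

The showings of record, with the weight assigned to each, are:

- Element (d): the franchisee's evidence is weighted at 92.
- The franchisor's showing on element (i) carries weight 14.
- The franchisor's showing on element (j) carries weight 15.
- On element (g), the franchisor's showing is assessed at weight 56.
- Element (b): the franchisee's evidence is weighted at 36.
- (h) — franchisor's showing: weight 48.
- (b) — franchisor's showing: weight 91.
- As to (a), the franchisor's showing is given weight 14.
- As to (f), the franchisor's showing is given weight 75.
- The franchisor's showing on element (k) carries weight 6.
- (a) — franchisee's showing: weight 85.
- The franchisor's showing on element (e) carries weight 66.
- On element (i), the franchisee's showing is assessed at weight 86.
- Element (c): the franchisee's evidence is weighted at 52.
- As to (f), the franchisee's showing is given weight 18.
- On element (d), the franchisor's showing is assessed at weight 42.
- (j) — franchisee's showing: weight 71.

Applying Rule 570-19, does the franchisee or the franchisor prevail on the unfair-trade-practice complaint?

— Issue I —
Stage I.1 (franchisee, a preponderance, weight is at least 55): (a) net 85−14=71 ≥ 55 — meets.
  Stage I.1 is satisfied; the onus moves to the franchisor.
Stage I.2 (franchisor, a preponderance, weight is at least 55): (b) net 91−36=55 ≥ 55 — meets.
  The franchisor carries the last stage.
With every stage satisfied, the franchisor prevails on this issue.
— Issue II —
At Stage II.1 the franchisee must meet a more-likely-than-not showing (weight is at least 49): on (c) the weight is 52, which does reach 49, so (c) meets the standard; on (d) the weight is 92 less the opposing 42 gives net 50, ≥ 49, so (d) meets the standard.
  Stage II.1 is satisfied; the onus moves to the franchisor.
At Stage II.2 the franchisor must meet a more-likely-than-not showing (weight is at least 49): on (e) the weight is 66, ≥ 49, so (e) meets the standard; on (f) the weight is 75 less the opposing 18 gives net 57, ≥ 49, so (f) meets the standard.
  Stage II.2 carried; the burden remains with the franchisor.
At Stage II.3 the franchisor must meet a more-likely-than-not showing (weight is at least 49): on (g) the weight is 56, which does reach 49, so (g) meets the standard; on (h) the weight is 48, which does not reach 49, so (h) does not meet the standard.
  Stage II.3 not carried; the franchisor fails its burden.
The analysis ends at Stage II.3; the franchisee prevails on this issue.
— Issue III —
At Stage III.1 the franchisee must meet the balance of probabilities (weight exceeds 55): on (i) the weight is 86 less the opposing 14 gives net 72, which does exceed 55, so (i) meets the standard; on (j) the weight is 71 less the opposing 15 gives net 56, which does exceed 55, so (j) meets the standard.
  Stage III.1 is satisfied; the onus moves to the franchisor.
At Stage III.2 the franchisor must meet a scintilla of evidence (weight is at least 12): on (k) the weight is 6, which does not reach 12, so (k) does not meet the standard.
  Not every element is met, so the franchisor fails to carry Stage III.2.
The analysis ends at Stage III.2; the franchisee prevails on this issue.
Per-issue: Issue I → franchisor; Issue II → franchisee; Issue III → franchisee. The franchisee must prevail on every issue; overall, the franchisor prevails.

franchisor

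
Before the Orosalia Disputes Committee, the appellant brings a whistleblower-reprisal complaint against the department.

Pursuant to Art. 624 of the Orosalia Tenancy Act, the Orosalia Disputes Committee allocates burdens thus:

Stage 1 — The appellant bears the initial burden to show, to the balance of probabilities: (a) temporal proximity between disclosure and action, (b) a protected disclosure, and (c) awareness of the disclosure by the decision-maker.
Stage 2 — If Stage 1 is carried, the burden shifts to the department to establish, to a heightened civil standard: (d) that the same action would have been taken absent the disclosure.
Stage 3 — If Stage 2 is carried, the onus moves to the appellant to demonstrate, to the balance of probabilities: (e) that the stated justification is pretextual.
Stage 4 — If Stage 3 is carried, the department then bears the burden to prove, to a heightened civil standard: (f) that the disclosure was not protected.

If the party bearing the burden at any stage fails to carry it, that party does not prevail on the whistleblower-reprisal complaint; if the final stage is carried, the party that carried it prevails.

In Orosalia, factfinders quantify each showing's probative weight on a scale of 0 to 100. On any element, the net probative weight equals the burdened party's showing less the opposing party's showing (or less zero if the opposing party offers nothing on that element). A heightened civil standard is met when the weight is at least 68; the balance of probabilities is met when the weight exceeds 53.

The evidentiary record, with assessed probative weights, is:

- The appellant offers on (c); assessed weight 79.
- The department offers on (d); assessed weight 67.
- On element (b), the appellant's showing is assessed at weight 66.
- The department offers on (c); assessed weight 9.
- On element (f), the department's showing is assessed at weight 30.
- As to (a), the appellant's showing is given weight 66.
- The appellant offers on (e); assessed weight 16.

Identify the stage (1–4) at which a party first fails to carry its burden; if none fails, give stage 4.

stage 2

Stage 1 (appellant, the balance of probabilities, weight exceeds 53): (a) 66 > 53 — meets; (b) 66 > 53 — meets; (c) net 79−9=70 > 53 — meets.
  All elements met. The burden passes to the department.
Stage 2 (department, a heightened civil standard, weight is at least 68): (d) 67 < 68 — fails.
  Stage 2 not carried; the department fails its burden.
The appellant prevails.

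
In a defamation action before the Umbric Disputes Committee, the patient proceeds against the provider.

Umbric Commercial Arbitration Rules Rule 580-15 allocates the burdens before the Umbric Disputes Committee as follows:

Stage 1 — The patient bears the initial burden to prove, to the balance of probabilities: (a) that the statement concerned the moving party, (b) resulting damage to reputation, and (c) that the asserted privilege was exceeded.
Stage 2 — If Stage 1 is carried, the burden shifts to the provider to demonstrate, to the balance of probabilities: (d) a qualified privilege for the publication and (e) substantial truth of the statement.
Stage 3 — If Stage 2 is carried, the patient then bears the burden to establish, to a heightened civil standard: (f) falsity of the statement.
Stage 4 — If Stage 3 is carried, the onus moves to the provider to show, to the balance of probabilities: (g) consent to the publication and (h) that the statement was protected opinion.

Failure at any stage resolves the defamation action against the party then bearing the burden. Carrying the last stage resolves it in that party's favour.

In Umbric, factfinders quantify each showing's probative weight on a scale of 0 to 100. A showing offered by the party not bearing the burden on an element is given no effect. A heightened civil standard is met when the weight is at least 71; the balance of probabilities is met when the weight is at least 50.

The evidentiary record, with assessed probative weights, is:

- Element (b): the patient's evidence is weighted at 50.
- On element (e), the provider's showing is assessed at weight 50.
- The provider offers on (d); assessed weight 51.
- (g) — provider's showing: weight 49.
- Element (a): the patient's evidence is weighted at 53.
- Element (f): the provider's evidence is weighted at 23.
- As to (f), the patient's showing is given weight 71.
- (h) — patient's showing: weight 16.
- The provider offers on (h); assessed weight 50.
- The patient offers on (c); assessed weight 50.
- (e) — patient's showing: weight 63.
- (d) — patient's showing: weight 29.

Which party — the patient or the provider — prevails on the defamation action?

patient

At Stage 1 the patient must meet the balance of probabilities (weight is at least 50): on (a) the weight is 53, ≥ 50, so (a) meets the standard; on (b) the weight is 50, ≥ 50, so (b) meets the standard; on (c) the weight is 50, which does reach 50, so (c) meets the standard.
  All elements met. The burden passes to the provider.
At Stage 2 the provider must meet the balance of probabilities (weight is at least 50): on (d) the weight is 51 (the patient's 29 is given no effect), ≥ 50, so (d) meets the standard; on (e) the weight is 50 (the patient's 63 is given no effect), which does reach 50, so (e) meets the standard.
  All elements met. The burden passes to the patient.
At Stage 3 the patient must meet a heightened civil standard (weight is at least 71): on (f) the weight is 71 (the provider's 23 is given no effect), which does reach 71, so (f) meets the standard.
  Stage 3 carried; the burden shifts to the provider.
At Stage 4 the provider must meet the balance of probabilities (weight is at least 50): on (g) the weight is 49, < 50, so (g) does not meet the standard; on (h) the weight is 50 (the patient's 16 is given no effect), ≥ 50, so (h) meets the standard.
  The provider does not carry Stage 4.
So the patient prevails.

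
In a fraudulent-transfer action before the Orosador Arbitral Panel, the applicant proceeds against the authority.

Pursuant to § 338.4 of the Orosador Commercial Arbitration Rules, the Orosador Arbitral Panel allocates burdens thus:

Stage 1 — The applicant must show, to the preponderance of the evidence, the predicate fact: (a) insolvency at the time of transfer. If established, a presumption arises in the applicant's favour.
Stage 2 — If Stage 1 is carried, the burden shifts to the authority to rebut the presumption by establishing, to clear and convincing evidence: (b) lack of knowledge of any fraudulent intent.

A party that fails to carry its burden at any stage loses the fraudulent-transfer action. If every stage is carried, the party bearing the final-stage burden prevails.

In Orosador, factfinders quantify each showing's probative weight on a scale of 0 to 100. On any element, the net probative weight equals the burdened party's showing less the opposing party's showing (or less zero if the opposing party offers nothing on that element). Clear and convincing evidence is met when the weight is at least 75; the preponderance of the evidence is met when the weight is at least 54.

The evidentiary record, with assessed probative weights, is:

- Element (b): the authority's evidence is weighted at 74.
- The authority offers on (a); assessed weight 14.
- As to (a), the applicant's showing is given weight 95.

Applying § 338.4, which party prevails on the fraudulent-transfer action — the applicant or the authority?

applicant

At Stage 1 the applicant must meet the preponderance of the evidence (weight is at least 54): on (a) the weight is 95 less the opposing 14 gives net 81, ≥ 54, so (a) meets the standard.
  Stage 1 carried; the burden shifts to the authority.
At Stage 2 the authority must meet clear and convincing evidence (weight is at least 75): on (b) the weight is 74, which does not reach 75, so (b) does not meet the standard.
  The authority does not carry Stage 2.
The applicant prevails.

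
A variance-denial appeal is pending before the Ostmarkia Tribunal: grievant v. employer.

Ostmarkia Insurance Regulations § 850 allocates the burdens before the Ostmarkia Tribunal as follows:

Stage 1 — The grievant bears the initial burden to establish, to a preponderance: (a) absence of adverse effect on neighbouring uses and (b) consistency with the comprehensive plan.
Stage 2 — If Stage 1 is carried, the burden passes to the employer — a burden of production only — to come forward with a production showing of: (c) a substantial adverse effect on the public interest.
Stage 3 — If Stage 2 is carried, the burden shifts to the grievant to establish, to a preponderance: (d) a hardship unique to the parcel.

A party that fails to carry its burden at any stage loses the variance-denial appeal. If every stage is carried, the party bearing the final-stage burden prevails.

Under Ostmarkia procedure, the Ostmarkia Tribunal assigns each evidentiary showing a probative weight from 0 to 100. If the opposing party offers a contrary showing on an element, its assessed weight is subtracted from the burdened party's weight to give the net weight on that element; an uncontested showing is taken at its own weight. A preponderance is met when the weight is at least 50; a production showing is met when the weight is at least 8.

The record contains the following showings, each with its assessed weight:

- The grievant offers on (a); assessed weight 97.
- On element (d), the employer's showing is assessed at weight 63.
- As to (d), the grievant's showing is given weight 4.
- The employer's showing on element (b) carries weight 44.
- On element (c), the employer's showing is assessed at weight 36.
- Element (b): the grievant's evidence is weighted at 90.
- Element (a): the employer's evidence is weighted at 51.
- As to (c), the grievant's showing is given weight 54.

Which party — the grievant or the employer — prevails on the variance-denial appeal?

employer

Stage 1 (grievant, a preponderance, weight is at least 50): (a) net 97−51=46 < 50 — fails; (b) net 90−44=46 < 50 — fails.
  Not every element is met, so the grievant fails to carry Stage 1.
The employer prevails.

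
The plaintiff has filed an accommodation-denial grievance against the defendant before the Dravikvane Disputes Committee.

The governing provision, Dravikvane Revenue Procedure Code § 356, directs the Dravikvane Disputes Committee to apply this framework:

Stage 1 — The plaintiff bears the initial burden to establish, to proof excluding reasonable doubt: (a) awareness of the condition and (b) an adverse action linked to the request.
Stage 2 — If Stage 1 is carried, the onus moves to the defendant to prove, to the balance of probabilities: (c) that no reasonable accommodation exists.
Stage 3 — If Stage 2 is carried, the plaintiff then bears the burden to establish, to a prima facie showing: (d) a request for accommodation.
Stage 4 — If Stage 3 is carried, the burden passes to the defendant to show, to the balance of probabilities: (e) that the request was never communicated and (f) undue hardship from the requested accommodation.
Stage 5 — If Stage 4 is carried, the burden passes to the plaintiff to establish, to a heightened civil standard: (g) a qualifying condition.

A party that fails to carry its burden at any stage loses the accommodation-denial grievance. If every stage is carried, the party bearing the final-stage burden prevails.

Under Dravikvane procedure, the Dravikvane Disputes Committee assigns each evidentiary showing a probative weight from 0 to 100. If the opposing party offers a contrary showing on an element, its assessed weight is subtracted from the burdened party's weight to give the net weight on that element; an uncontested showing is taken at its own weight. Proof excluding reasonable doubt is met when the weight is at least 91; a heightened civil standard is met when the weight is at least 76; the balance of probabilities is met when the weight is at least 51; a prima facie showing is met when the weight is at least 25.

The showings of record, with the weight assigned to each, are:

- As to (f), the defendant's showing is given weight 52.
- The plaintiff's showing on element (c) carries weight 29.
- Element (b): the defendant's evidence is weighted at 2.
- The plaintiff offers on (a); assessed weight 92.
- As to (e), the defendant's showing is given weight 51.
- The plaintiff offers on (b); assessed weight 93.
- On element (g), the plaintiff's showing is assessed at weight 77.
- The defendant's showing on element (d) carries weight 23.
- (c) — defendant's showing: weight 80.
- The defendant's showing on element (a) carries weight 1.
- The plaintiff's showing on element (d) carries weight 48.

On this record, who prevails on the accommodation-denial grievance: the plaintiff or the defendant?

Stage 1 (plaintiff, proof excluding reasonable doubt, weight is at least 91): (a) net 92−1=91 ≥ 91 — meets; (b) net 93−2=91 ≥ 91 — meets.
  The plaintiff carries Stage 1; the defendant now bears the burden.
Stage 2 (defendant, the balance of probabilities, weight is at least 51): (c) net 80−29=51 ≥ 51 — meets.
  Stage 2 carried; the burden shifts to the plaintiff.
Stage 3 (plaintiff, a prima facie showing, weight is at least 25): (d) net 48−23=25 ≥ 25 — meets.
  Stage 3 is satisfied; the onus moves to the defendant.
Stage 4 (defendant, the balance of probabilities, weight is at least 51): (e) 51 ≥ 51 — meets; (f) 52 ≥ 51 — meets.
  The defendant carries Stage 4; the plaintiff now bears the burden.
Stage 5 (plaintiff, a heightened civil standard, weight is at least 76): (g) 77 ≥ 76 — meets.
  All elements met at the final stage.
All stages carried — the plaintiff prevails.

plaintiff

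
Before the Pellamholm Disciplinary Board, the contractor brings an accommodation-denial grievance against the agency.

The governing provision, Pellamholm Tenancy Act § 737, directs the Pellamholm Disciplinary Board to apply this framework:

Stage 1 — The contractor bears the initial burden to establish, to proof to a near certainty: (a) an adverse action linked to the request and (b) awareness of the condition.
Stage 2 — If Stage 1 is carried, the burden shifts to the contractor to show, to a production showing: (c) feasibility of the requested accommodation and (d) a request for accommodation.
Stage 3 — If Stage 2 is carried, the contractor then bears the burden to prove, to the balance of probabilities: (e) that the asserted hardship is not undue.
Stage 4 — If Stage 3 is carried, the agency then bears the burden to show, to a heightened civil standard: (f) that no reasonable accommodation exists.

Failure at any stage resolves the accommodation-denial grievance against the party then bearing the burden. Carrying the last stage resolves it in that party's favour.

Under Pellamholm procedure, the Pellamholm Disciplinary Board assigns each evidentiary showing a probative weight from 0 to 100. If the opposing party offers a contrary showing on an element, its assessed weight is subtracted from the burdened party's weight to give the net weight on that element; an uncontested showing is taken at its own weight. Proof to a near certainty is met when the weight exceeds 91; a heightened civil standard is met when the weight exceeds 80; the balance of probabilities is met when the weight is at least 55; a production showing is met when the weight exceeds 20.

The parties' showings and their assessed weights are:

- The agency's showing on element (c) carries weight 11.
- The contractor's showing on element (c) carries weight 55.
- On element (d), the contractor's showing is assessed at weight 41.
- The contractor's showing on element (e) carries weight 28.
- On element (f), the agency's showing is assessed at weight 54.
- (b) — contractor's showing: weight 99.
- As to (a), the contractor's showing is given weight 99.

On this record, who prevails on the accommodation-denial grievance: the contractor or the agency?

Stage 1 (contractor, proof to a near certainty, weight exceeds 91): (a) 99 > 91 — meets; (b) 99 > 91 — meets.
  All elements met. The contractor retains the burden for Stage 2.
Stage 2 (contractor, a production showing, weight exceeds 20): (c) net 55−11=44 > 20 — meets; (d) 41 > 20 — meets.
  Stage 2 is satisfied; the contractor continues to bear the burden.
Stage 3 (contractor, the balance of probabilities, weight is at least 55): (e) 28 < 55 — fails.
  Not every element is met, so the contractor fails to carry Stage 3.
The agency prevails.

agency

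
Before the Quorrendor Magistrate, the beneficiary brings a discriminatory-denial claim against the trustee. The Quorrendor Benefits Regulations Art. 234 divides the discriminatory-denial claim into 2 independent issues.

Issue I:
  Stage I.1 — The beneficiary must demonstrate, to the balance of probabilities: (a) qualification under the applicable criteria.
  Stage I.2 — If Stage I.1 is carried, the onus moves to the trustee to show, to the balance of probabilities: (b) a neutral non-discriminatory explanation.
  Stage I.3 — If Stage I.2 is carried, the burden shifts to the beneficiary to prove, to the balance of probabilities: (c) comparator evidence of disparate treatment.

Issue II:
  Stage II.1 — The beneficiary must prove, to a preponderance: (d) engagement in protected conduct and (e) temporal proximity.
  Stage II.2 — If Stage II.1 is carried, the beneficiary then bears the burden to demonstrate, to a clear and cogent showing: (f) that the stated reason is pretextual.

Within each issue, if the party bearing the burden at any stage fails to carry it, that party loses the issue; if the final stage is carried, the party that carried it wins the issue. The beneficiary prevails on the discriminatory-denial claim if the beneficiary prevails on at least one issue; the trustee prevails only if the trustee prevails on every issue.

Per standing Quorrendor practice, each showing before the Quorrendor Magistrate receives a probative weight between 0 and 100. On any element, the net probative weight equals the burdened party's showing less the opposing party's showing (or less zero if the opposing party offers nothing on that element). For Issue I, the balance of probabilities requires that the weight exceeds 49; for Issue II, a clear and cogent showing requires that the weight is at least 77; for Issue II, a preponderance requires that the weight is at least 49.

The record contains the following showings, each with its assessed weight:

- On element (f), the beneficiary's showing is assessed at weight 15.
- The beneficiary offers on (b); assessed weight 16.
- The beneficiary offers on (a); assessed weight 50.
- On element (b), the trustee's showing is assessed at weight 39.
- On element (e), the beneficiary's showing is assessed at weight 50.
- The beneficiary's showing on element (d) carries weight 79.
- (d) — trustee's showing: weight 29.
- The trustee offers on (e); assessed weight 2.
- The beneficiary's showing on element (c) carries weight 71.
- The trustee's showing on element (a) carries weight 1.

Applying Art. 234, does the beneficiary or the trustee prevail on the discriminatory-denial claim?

— Issue I —
At Stage I.1 the beneficiary must meet the balance of probabilities (weight exceeds 49): on (a) the weight is 50 less the opposing 1 gives net 49, which does not exceed 49, so (a) does not meet the standard.
  Not every element is met, so the beneficiary fails to carry Stage I.1.
The trustee prevails on this issue.
— Issue II —
At Stage II.1 the beneficiary must meet a preponderance (weight is at least 49): on (d) the weight is 79 less the opposing 29 gives net 50, ≥ 49, so (d) meets the standard; on (e) the weight is 50 less the opposing 2 gives net 48, < 49, so (e) does not meet the standard.
  Stage II.1 not carried; the beneficiary fails its burden.
So the trustee prevails on this issue.
Per-issue: Issue I → trustee; Issue II → trustee. The beneficiary must prevail on at least one issue; overall, the trustee prevails.

trustee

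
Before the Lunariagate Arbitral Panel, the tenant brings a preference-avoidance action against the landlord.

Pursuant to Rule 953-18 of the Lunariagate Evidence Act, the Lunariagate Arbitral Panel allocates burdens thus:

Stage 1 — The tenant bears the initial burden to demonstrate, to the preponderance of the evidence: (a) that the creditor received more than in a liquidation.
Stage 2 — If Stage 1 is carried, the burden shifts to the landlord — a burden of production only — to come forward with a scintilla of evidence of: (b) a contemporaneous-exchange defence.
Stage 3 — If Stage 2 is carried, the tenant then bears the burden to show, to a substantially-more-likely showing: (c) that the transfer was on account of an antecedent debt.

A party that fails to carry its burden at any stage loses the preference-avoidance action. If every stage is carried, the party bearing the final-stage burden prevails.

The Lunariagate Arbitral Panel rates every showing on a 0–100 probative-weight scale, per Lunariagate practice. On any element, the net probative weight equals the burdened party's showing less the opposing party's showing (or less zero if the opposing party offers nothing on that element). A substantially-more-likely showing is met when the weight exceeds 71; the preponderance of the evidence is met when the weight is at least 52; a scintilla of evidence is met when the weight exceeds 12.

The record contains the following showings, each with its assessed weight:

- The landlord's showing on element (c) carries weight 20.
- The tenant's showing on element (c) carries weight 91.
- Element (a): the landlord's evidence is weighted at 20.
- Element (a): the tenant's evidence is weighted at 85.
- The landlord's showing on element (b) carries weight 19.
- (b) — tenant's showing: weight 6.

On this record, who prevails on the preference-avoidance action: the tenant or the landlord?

landlord

Stage 1 (tenant, the preponderance of the evidence, weight is at least 52): (a) net 85−20=65 ≥ 52 — meets.
  Stage 1 is satisfied; the onus moves to the landlord.
Stage 2 (landlord, a scintilla of evidence, weight exceeds 12): (b) net 19−6=13 > 12 — meets.
  Stage 2 is satisfied; the onus moves to the tenant.
Stage 3 (tenant, a substantially-more-likely showing, weight exceeds 71): (c) net 91−20=71 ≤ 71 — fails.
  Stage 3 not carried; the tenant fails its burden.
The analysis ends at Stage 3; the landlord prevails.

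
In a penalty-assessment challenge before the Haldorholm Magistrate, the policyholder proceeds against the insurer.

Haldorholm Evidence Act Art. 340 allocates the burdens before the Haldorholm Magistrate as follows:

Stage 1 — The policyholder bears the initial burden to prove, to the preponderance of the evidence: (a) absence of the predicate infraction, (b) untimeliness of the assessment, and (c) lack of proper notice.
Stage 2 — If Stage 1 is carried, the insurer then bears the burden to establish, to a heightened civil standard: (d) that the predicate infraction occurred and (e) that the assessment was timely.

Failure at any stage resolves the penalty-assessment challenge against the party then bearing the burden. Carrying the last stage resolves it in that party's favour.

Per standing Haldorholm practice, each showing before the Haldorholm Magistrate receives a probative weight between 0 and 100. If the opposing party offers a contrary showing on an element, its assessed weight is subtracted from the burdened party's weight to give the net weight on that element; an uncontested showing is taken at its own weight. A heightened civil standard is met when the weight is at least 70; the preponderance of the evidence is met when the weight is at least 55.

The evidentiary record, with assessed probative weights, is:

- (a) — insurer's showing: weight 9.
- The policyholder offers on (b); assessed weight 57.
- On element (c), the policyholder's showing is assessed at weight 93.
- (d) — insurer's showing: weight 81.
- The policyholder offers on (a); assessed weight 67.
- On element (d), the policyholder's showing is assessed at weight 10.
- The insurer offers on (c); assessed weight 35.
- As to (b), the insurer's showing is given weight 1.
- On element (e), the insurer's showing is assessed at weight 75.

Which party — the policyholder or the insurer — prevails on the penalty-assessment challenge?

insurer

Stage 1 (policyholder, the preponderance of the evidence, weight is at least 55): (a) net 67−9=58 ≥ 55 — meets; (b) net 57−1=56 ≥ 55 — meets; (c) net 93−35=58 ≥ 55 — meets.
  The policyholder carries Stage 1; the insurer now bears the burden.
Stage 2 (insurer, a heightened civil standard, weight is at least 70): (d) net 81−10=71 ≥ 70 — meets; (e) 75 ≥ 70 — meets.
  The insurer carries the last stage.
With every stage satisfied, the insurer prevails.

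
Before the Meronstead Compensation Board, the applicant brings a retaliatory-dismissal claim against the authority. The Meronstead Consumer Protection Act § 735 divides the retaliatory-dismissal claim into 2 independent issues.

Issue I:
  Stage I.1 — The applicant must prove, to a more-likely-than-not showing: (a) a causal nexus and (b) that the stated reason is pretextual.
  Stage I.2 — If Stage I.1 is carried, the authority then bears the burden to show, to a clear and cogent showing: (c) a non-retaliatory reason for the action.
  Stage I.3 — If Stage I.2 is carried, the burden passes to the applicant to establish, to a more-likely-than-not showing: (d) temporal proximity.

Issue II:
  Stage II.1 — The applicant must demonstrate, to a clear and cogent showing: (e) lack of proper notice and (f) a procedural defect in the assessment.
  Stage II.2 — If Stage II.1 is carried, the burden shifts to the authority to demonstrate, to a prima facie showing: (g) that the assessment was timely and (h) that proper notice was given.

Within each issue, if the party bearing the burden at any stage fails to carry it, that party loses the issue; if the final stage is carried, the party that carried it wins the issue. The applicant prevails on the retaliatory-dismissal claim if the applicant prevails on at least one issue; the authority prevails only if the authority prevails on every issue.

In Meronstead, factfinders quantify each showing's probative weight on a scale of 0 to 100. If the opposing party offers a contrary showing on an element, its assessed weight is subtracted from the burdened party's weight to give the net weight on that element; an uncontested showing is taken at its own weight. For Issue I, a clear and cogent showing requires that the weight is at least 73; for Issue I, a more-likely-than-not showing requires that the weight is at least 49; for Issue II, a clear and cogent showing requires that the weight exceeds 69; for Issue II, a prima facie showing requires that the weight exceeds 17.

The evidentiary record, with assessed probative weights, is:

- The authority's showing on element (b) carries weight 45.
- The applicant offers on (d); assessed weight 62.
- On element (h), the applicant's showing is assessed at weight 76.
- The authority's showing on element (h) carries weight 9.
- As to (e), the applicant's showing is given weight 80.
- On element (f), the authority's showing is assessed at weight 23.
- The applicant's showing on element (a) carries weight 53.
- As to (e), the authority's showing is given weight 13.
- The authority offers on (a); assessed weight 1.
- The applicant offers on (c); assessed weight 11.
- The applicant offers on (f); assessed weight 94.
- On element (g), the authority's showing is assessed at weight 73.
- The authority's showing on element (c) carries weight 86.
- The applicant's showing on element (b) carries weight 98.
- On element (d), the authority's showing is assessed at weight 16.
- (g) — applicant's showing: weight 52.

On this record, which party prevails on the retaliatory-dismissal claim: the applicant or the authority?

authority

— Issue I —
Stage I.1 — burden on applicant; standard: a more-likely-than-not showing (weight is at least 49).
    (a): 53 − 1 = 52 ≥ 49 [met]
    (b): 98 − 45 = 53 ≥ 49 [met]
  The applicant carries Stage I.1; the authority now bears the burden.
Stage I.2 — burden on authority; standard: a clear and cogent showing (weight is at least 73).
    (c): 86 − 11 = 75 ≥ 73 [met]
  All elements met. The burden passes to the applicant.
Stage I.3 — burden on applicant; standard: a more-likely-than-not showing (weight is at least 49).
    (d): 62 − 16 = 46 < 49 [not met]
  The applicant does not carry Stage I.3.
The authority prevails on this issue.
— Issue II —
Stage II.1 (applicant, a clear and cogent showing, weight exceeds 69): (e) net 80−13=67 ≤ 69 — fails; (f) net 94−23=71 > 69 — meets.
  The applicant does not carry Stage II.1.
So the authority prevails on this issue.
Per-issue: Issue I → authority; Issue II → authority. The applicant must prevail on at least one issue; overall, the authority prevails.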